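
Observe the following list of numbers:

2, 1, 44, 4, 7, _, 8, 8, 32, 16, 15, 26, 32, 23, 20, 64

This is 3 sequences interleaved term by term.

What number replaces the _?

Taking every 3rd term gives 3 separate tracks.
Stream A: 2, 4, 8, 16, 32, 64 — successive powers of 2.
Stream B: 1, 7, 8, 15, 23 — a Fibonacci-like recurrence a_n = a_{n-1} + a_{n-2}.
Stream C: 44, ?, 32, 26, 20 — subtracting 6 each time.
Filling stream C at index 2 by its rule yields 38.

38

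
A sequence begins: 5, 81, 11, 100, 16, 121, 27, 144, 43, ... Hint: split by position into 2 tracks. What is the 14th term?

225

Positions 1, 3, 5, … form one subsequence and positions 2, 4, 6, … form another.
Stream A is 5, 11, 16, 27, 43, which is each term equals the sum of the previous two.
Stream B is 81, 100, 121, 144, which is consecutive squares n² from n = 9.
Position 14 → stream B, term 7 = 225.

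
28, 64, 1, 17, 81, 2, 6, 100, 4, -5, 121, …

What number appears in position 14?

Split by position mod 3: positions 1, 4, 7, … form one track, and each other residue class forms its own.
Subsequence A = 28, 17, 6, -5: arithmetic, step −11.
Subsequence B = 64, 81, 100, 121: perfect squares starting at 8².
Subsequence C = 1, 2, 4: successive powers of 2.
The 14th slot belongs to subsequence B; its 5th term is 144.

144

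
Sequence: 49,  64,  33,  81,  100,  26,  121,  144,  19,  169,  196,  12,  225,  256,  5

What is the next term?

289

Positions follow the repeating pattern AAB; grouping by letter gives 2 tracks.
Track A is 49, 64, 81, 100, 121, 144, 169, 196, 225, 256, which is perfect squares starting at 7².
Track B is 33, 26, 19, 12, 5, which is linear: a_n = 40 − 7·n.
Position 16 falls in track A as its term 11, giving 289.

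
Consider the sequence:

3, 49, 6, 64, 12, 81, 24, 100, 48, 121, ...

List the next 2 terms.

Split by position mod 2 into 2 tracks.
Stream A: 3, 6, 12, 24, 48 (geometric with ratio 2).
Stream B: 49, 64, 81, 100, 121 (perfect squares starting at 7²).
The 11th slot belongs to stream A; its 6th term is 96.
Term 12 comes from stream B (its 6th entry): 144.

96, 144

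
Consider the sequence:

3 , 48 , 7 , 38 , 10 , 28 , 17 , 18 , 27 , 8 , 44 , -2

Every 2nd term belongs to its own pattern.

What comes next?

Positions 1, 3, 5, … form one subsequence and positions 2, 4, 6, … form another.
Subsequence A: 3, 7, 10, 17, 27, 44 (each term equals the sum of the previous two).
Subsequence B: 48, 38, 28, 18, 8, -2 (linear: a_n = 58 − 10·n).
Term 13 comes from subsequence A (its 7th entry): 71.

71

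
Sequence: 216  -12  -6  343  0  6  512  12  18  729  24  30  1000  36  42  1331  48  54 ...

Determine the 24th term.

Positions follow the repeating pattern ABB; grouping by letter gives 2 tracks.
Track A: 216, 343, 512, 729, 1000, 1331. Perfect cubes starting at 6³.
Track B: -12, -6, 0, 6, 12, 18, 24, 30, 36, 42, 48, 54. Linear: a_n = -18 + 6·n.
Position 24 falls in track B as its term 16, giving 78.

78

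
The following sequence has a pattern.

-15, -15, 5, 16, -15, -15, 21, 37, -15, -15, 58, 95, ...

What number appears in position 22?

-15

The slot pattern repeats as AABB (period 4), so there are 2 interleaved tracks.
Track A = -15, -15, -15, -15, -15, -15: always -15.
Track B = 5, 16, 21, 37, 58, 95: a Fibonacci-like recurrence a_n = a_{n-1} + a_{n-2}.
Term 22 comes from track A (its 12th entry): -15.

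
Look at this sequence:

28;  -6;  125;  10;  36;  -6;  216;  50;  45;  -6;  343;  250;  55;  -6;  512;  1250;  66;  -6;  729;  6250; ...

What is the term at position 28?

Taking every 4th term gives 4 separate tracks.
Subsequence A is 28, 36, 45, 55, 66, which is triangular numbers n(n+1)/2 for n = 7, 8, ….
Subsequence B is -6, -6, -6, -6, -6, which is constant -6.
Subsequence C is 125, 216, 343, 512, 729, which is consecutive cubes n³ from n = 5.
Subsequence D is 10, 50, 250, 1250, 6250, which is geometric with ratio 5.
The 28th slot belongs to subsequence D; its 7th term is 156250.

156250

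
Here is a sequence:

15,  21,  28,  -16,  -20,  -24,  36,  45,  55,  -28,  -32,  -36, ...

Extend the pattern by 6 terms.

66, 78, 91, -40, -44, -48

Positions follow the repeating pattern AAABBB; grouping by letter gives 2 tracks.
Track A = 15, 21, 28, 36, 45, 55: triangular numbers starting at T_5.
Track B = -16, -20, -24, -28, -32, -36: arithmetic with common difference −4.
The 13th slot belongs to track A; its 7th term is 66.
Term 14 comes from track A (its 8th entry): 78.
Position 15 falls in track A as its term 9, giving 91.
Position 16 → track B, term 7 = -40.
The 17th slot belongs to track B; its 8th term is -44.
Position 18 → track B, term 9 = -48.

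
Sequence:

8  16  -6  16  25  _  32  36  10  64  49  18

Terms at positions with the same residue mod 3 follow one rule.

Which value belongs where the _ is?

2

Taking every 3rd term gives 3 separate tracks.
Track A: 8, 16, 32, 64 — powers of 2.
Track B: 16, 25, 36, 49 — perfect squares starting at 4².
Track C: -6, ?, 10, 18 — arithmetic, step +8.
Filling track C at index 2 by its rule yields 2.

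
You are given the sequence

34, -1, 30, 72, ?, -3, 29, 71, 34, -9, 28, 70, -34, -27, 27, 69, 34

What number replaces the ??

-34

Taking every 4th term gives 4 separate tracks.
Subsequence A is 34, ?, 34, -34, 34, which is the oscillation 34·(−1)^(n+1).
Subsequence B is -1, -3, -9, -27, which is multiplying by 3 each time.
Subsequence C is 30, 29, 28, 27, which is subtracting 1 each time.
Subsequence D is 72, 71, 70, 69, which is linear: a_n = 73 − n.
Subsequence A's pattern makes the blank -34.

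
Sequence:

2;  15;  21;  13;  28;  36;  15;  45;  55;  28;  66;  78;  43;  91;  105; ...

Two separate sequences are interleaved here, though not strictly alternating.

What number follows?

71

Reading positions in blocks of 3 reveals the pattern ABB — 2 tracks woven together.
Subsequence A: 2, 13, 15, 28, 43 (a Fibonacci-like recurrence a_n = a_{n-1} + a_{n-2}).
Subsequence B: 15, 21, 28, 36, 45, 55, 66, 78, 91, 105 (the triangular numbers T_5, T_6, …).
Position 16 → subsequence A, term 6 = 71.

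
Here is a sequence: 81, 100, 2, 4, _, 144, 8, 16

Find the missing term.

121

Positions follow the repeating pattern AABB; grouping by letter gives 2 tracks.
Track A: 81, 100, ?, 144 — consecutive squares n² from n = 9.
Track B: 2, 4, 8, 16 — successive powers of 2.
So the missing entry in track A is 121.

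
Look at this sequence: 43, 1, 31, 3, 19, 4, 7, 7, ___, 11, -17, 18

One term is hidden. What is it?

-5

Odd-indexed and even-indexed terms follow separate rules.
Track A is 43, 31, 19, 7, ?, -17, which is arithmetic with common difference −12.
Track B is 1, 3, 4, 7, 11, 18, which is Fibonacci-style (each term is the sum of the two before it).
Track A's pattern makes the blank -5.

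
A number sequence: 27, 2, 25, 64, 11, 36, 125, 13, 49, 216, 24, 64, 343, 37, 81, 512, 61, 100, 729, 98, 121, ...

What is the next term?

1000

Read the sequence 3 terms at a time; column i is its own pattern.
Track A: 27, 64, 125, 216, 343, 512, 729. The cubes 3³, 4³, 5³, ….
Track B: 2, 11, 13, 24, 37, 61, 98. A Fibonacci-like recurrence a_n = a_{n-1} + a_{n-2}.
Track C: 25, 36, 49, 64, 81, 100, 121. Perfect squares starting at 5².
Term 22 comes from track A (its 8th entry): 1000.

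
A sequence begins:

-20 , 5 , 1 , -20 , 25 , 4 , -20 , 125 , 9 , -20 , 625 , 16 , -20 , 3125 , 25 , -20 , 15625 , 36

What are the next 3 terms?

Split by position mod 3: positions 1, 4, 7, … form one track, and each other residue class forms its own.
Track A: -20, -20, -20, -20, -20, -20. The constant sequence -20.
Track B: 5, 25, 125, 625, 3125, 15625. Successive powers of 5.
Track C: 1, 4, 9, 16, 25, 36. The squares 1², 2², 3², ….
Term 19 comes from track A (its 7th entry): -20.
Position 20 falls in track B as its term 7, giving 78125.
The 21st slot belongs to track C; its 7th term is 49.

-20, 78125, 49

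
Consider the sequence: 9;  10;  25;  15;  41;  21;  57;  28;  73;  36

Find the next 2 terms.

Odd-indexed and even-indexed terms follow separate rules.
Track A: 9, 25, 41, 57, 73 (adding 16 each time).
Track B: 10, 15, 21, 28, 36 (triangular numbers n(n+1)/2 for n = 4, 5, …).
The 11th slot belongs to track A; its 6th term is 89.
Position 12 → track B, term 6 = 45.

89, 45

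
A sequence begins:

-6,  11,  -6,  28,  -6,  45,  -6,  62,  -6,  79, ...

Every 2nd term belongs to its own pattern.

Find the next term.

Split by position mod 2 into 2 tracks.
Track A is -6, -6, -6, -6, -6, which is constant -6.
Track B is 11, 28, 45, 62, 79, which is arithmetic, step +17.
Position 11 falls in track A as its term 6, giving -6.

-6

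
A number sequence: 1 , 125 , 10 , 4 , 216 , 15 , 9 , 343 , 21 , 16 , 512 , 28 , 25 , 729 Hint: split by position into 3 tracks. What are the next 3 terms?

36, 36, 1000

Read the sequence 3 terms at a time; column i is its own pattern.
Subsequence A: 1, 4, 9, 16, 25 — consecutive squares n² from n = 1.
Subsequence B: 125, 216, 343, 512, 729 — perfect cubes starting at 5³.
Subsequence C: 10, 15, 21, 28 — the triangular numbers T_4, T_5, ….
The 15th slot belongs to subsequence C; its 5th term is 36.
Term 16 comes from subsequence A (its 6th entry): 36.
Position 17 falls in subsequence B as its term 6, giving 1000.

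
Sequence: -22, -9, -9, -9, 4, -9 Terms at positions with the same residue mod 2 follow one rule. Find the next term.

17

Positions 1, 3, 5, … form one subsequence and positions 2, 4, 6, … form another.
Track A: -22, -9, 4. Adding 13 each time.
Track B: -9, -9, -9. Constant -9.
Position 7 → track A, term 4 = 17.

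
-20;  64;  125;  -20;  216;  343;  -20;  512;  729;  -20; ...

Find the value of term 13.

Reading positions in blocks of 3 reveals the pattern ABB — 2 tracks woven together.
Track A: -20, -20, -20, -20 — constant -20.
Track B: 64, 125, 216, 343, 512, 729 — perfect cubes starting at 4³.
Term 13 comes from track A (its 5th entry): -20.

-20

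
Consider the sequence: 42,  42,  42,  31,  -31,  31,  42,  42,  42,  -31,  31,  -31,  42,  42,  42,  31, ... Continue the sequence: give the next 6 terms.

-31, 31, 42, 42, 42, -31

The slot pattern repeats as AAABBB (period 6), so there are 2 interleaved tracks.
Track A: 42, 42, 42, 42, 42, 42, 42, 42, 42 — always 42.
Track B: 31, -31, 31, -31, 31, -31, 31 — alternating ±31.
Term 17 comes from track B (its 8th entry): -31.
Position 18 → track B, term 9 = 31.
The 19th slot belongs to track A; its 10th term is 42.
Term 20 comes from track A (its 11th entry): 42.
Term 21 comes from track A (its 12th entry): 42.
Term 22 comes from track B (its 10th entry): -31.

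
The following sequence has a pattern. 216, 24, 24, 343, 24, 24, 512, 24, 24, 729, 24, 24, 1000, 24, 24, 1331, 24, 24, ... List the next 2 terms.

Reading positions in blocks of 3 reveals the pattern ABB — 2 tracks woven together.
Subsequence A: 216, 343, 512, 729, 1000, 1331 (the cubes 6³, 7³, 8³, …).
Subsequence B: 24, 24, 24, 24, 24, 24, 24, 24, 24, 24, 24, 24 (constant 24).
Term 19 comes from subsequence A (its 7th entry): 1728.
Position 20 falls in subsequence B as its term 13, giving 24.

1728, 24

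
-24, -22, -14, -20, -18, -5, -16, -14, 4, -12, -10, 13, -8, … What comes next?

Reading positions in blocks of 3 reveals the pattern AAB — 2 tracks woven together.
Subsequence A is -24, -22, -20, -18, -16, -14, -12, -10, -8, which is arithmetic, step +2.
Subsequence B is -14, -5, 4, 13, which is adding 9 each time.
Position 14 falls in subsequence A as its term 10, giving -6.

-6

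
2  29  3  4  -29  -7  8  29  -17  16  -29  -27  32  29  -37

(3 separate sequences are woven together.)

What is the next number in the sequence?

64

The terms cycle through 3 interleaved subsequences.
Track A: 2, 4, 8, 16, 32. Powers of 2.
Track B: 29, -29, 29, -29, 29. The oscillation 29·(−1)^(n+1).
Track C: 3, -7, -17, -27, -37. Arithmetic, step −10.
Position 16 falls in track A as its term 6, giving 64.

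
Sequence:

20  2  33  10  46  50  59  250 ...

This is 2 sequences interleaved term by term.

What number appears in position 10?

1250

Split by position mod 2 into 2 tracks.
Track A = 20, 33, 46, 59: adding 13 each time.
Track B = 2, 10, 50, 250: geometric with ratio 5.
Position 10 → track B, term 5 = 1250.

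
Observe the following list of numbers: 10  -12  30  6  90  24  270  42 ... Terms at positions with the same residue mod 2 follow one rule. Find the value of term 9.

810

Split by position mod 2 into 2 tracks.
Track A: 10, 30, 90, 270 (geometric, ×3 each step).
Track B: -12, 6, 24, 42 (arithmetic with common difference +18).
The 9th slot belongs to track A; its 5th term is 810.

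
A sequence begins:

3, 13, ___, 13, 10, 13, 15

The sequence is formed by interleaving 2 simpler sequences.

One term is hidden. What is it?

Split by position mod 2 into 2 tracks.
Subsequence A: 3, ?, 10, 15 — the triangular numbers T_2, T_3, ….
Subsequence B: 13, 13, 13 — constant 13.
Filling subsequence A at index 2 by its rule yields 6.

6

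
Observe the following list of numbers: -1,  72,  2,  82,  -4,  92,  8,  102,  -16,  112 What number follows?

Taking every 2nd term gives 2 separate tracks.
Stream A is -1, 2, -4, 8, -16, which is geometric with ratio -2.
Stream B is 72, 82, 92, 102, 112, which is arithmetic with common difference +10.
Term 11 comes from stream A (its 6th entry): 32.

32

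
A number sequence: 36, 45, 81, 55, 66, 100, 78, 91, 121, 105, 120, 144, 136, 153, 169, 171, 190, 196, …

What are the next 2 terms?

Positions follow the repeating pattern AAB; grouping by letter gives 2 tracks.
Stream A = 36, 45, 55, 66, 78, 91, 105, 120, 136, 153, 171, 190: the triangular numbers T_8, T_9, ….
Stream B = 81, 100, 121, 144, 169, 196: the squares 9², 10², 11², ….
Position 19 → stream A, term 13 = 210.
Term 20 comes from stream A (its 14th entry): 231.

210, 231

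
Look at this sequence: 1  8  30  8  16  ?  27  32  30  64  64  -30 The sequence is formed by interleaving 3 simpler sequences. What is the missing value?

Split by position mod 3: positions 1, 4, 7, … form one track, and each other residue class forms its own.
Track A = 1, 8, 27, 64: consecutive cubes n³ from n = 1.
Track B = 8, 16, 32, 64: successive powers of 2.
Track C = 30, ?, 30, -30: oscillating between 30 and -30.
Filling track C at index 2 by its rule yields -30.

-30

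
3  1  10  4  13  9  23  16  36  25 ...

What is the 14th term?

Taking every 2nd term gives 2 separate tracks.
Stream A is 3, 10, 13, 23, 36, which is Fibonacci-style (each term is the sum of the two before it).
Stream B is 1, 4, 9, 16, 25, which is consecutive squares n² from n = 1.
Position 14 → stream B, term 7 = 49.

49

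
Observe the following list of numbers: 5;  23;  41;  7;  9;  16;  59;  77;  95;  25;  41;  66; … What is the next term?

Reading positions in blocks of 6 reveals the pattern AAABBB — 2 tracks woven together.
Stream A = 5, 23, 41, 59, 77, 95: arithmetic, step +18.
Stream B = 7, 9, 16, 25, 41, 66: each term equals the sum of the previous two.
Position 13 falls in stream A as its term 7, giving 113.

113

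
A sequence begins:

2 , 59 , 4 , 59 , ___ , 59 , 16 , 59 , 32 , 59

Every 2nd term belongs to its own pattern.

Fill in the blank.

8

Positions 1, 3, 5, … form one subsequence and positions 2, 4, 6, … form another.
Stream A = 2, 4, ?, 16, 32: powers of 2.
Stream B = 59, 59, 59, 59, 59: always 59.
The gap is stream A's term 3; the rule gives 8.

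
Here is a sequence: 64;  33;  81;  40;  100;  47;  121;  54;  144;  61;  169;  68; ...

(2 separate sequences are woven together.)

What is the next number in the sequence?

196

Split by position mod 2 into 2 tracks.
Subsequence A is 64, 81, 100, 121, 144, 169, which is the squares 8², 9², 10², ….
Subsequence B is 33, 40, 47, 54, 61, 68, which is adding 7 each time.
Position 13 falls in subsequence A as its term 7, giving 196.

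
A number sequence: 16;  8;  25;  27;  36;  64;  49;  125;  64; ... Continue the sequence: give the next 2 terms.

The terms cycle through 2 interleaved subsequences.
Track A: 16, 25, 36, 49, 64 — perfect squares starting at 4².
Track B: 8, 27, 64, 125 — the cubes 2³, 3³, 4³, ….
Position 10 falls in track B as its term 5, giving 216.
Position 11 → track A, term 6 = 81.

216, 81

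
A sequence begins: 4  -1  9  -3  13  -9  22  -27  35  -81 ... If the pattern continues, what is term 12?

-243

Positions 1, 3, 5, … form one subsequence and positions 2, 4, 6, … form another.
Track A: 4, 9, 13, 22, 35. Each term equals the sum of the previous two.
Track B: -1, -3, -9, -27, -81. Multiplying by 3 each time.
Position 12 → track B, term 6 = -243.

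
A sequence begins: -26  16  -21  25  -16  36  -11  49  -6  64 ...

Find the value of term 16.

Split by position mod 2 into 2 tracks.
Track A is -26, -21, -16, -11, -6, which is arithmetic, step +5.
Track B is 16, 25, 36, 49, 64, which is perfect squares starting at 4².
Position 16 → track B, term 8 = 121.

121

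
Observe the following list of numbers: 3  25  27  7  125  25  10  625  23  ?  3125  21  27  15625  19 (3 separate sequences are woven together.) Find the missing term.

17

Split by position mod 3 into 3 tracks.
Subsequence A is 3, 7, 10, ?, 27, which is each term equals the sum of the previous two.
Subsequence B is 25, 125, 625, 3125, 15625, which is powers 5^2, 5^3, 5^4, ….
Subsequence C is 27, 25, 23, 21, 19, which is linear: a_n = 29 − 2·n.
The gap is subsequence A's term 4; the rule gives 17.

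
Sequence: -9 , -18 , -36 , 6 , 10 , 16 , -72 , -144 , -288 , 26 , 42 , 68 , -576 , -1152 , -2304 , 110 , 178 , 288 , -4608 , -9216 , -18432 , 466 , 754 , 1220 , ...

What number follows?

Positions follow the repeating pattern AAABBB; grouping by letter gives 2 tracks.
Track A: -9, -18, -36, -72, -144, -288, -576, -1152, -2304, -4608, -9216, -18432 (geometric with ratio 2).
Track B: 6, 10, 16, 26, 42, 68, 110, 178, 288, 466, 754, 1220 (each term equals the sum of the previous two).
Term 25 comes from track A (its 13th entry): -36864.

-36864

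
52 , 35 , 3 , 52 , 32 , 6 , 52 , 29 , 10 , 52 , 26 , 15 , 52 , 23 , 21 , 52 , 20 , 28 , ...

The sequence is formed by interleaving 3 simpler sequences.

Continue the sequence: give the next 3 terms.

52, 17, 36

Read the sequence 3 terms at a time; column i is its own pattern.
Subsequence A = 52, 52, 52, 52, 52, 52: always 52.
Subsequence B = 35, 32, 29, 26, 23, 20: arithmetic with common difference −3.
Subsequence C = 3, 6, 10, 15, 21, 28: triangular numbers n(n+1)/2 for n = 2, 3, ….
Position 19 → subsequence A, term 7 = 52.
The 20th slot belongs to subsequence B; its 7th term is 17.
Position 21 → subsequence C, term 7 = 36.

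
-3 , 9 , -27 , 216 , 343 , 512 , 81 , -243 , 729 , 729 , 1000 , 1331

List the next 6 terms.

-2187, 6561, -19683, 1728, 2197, 2744

Positions follow the repeating pattern AAABBB; grouping by letter gives 2 tracks.
Track A: -3, 9, -27, 81, -243, 729 (geometric with ratio -3).
Track B: 216, 343, 512, 729, 1000, 1331 (the cubes 6³, 7³, 8³, …).
Position 13 falls in track A as its term 7, giving -2187.
The 14th slot belongs to track A; its 8th term is 6561.
Position 15 → track A, term 9 = -19683.
Position 16 → track B, term 7 = 1728.
The 17th slot belongs to track B; its 8th term is 2197.
Position 18 → track B, term 9 = 2744.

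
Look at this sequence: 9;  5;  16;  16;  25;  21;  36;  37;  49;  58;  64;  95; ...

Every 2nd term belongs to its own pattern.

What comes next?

Split by position mod 2 into 2 tracks.
Track A: 9, 16, 25, 36, 49, 64. Consecutive squares n² from n = 3.
Track B: 5, 16, 21, 37, 58, 95. A Fibonacci-like recurrence a_n = a_{n-1} + a_{n-2}.
Term 13 comes from track A (its 7th entry): 81.

81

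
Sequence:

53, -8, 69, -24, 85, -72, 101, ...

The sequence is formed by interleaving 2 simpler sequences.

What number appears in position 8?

Taking every 2nd term gives 2 separate tracks.
Stream A: 53, 69, 85, 101. Linear: a_n = 37 + 16·n.
Stream B: -8, -24, -72. Multiplying by 3 each time.
The 8th slot belongs to stream B; its 4th term is -216.

-216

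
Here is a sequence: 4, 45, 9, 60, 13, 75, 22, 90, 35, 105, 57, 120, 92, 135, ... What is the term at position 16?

150

Split by position mod 2 into 2 tracks.
Subsequence A: 4, 9, 13, 22, 35, 57, 92. Each term equals the sum of the previous two.
Subsequence B: 45, 60, 75, 90, 105, 120, 135. Adding 15 each time.
Position 16 falls in subsequence B as its term 8, giving 150.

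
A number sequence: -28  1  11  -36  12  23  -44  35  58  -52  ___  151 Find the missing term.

Positions follow the repeating pattern ABB; grouping by letter gives 2 tracks.
Stream A: -28, -36, -44, -52 (arithmetic with common difference −8).
Stream B: 1, 11, 12, 23, 35, 58, ?, 151 (a Fibonacci-like recurrence a_n = a_{n-1} + a_{n-2}).
Filling stream B at index 7 by its rule yields 93.

93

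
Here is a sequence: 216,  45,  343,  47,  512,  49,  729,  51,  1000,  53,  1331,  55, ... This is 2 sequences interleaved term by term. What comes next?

1728

Odd-indexed and even-indexed terms follow separate rules.
Stream A: 216, 343, 512, 729, 1000, 1331 (perfect cubes starting at 6³).
Stream B: 45, 47, 49, 51, 53, 55 (linear: a_n = 43 + 2·n).
Position 13 → stream A, term 7 = 1728.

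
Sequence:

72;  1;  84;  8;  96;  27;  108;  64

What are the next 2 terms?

120, 125

The terms cycle through 2 interleaved subsequences.
Stream A: 72, 84, 96, 108 (arithmetic, step +12).
Stream B: 1, 8, 27, 64 (consecutive cubes n³ from n = 1).
Position 9 falls in stream A as its term 5, giving 120.
Position 10 falls in stream B as its term 5, giving 125.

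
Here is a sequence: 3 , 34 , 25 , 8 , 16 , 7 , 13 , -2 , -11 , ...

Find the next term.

The slot pattern repeats as ABB (period 3), so there are 2 interleaved tracks.
Track A: 3, 8, 13 — adding 5 each time.
Track B: 34, 25, 16, 7, -2, -11 — arithmetic with common difference −9.
Term 10 comes from track A (its 4th entry): 18.

18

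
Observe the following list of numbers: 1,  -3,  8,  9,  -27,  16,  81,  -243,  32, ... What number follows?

Reading positions in blocks of 3 reveals the pattern AAB — 2 tracks woven together.
Subsequence A: 1, -3, 9, -27, 81, -243 (geometric with ratio -3).
Subsequence B: 8, 16, 32 (successive powers of 2).
Position 10 falls in subsequence A as its term 7, giving 729.

729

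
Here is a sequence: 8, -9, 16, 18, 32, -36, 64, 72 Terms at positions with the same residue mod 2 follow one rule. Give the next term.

Taking every 2nd term gives 2 separate tracks.
Subsequence A: 8, 16, 32, 64 (successive powers of 2).
Subsequence B: -9, 18, -36, 72 (multiplying by -2 each time).
Position 9 falls in subsequence A as its term 5, giving 128.

128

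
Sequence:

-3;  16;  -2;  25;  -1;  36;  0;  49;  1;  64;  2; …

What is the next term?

Split by position mod 2 into 2 tracks.
Track A: -3, -2, -1, 0, 1, 2. Adding 1 each time.
Track B: 16, 25, 36, 49, 64. Perfect squares starting at 4².
Position 12 falls in track B as its term 6, giving 81.

81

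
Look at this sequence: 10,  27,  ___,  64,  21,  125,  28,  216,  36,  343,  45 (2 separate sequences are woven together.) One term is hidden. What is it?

Odd-indexed and even-indexed terms follow separate rules.
Track A is 10, ?, 21, 28, 36, 45, which is triangular numbers n(n+1)/2 for n = 4, 5, ….
Track B is 27, 64, 125, 216, 343, which is perfect cubes starting at 3³.
So the missing entry in track A is 15.

15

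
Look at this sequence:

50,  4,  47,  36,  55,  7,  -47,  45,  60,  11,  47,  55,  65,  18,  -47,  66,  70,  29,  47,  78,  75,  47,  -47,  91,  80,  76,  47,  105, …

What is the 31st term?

-47

Read the sequence 4 terms at a time; column i is its own pattern.
Track A is 50, 55, 60, 65, 70, 75, 80, which is adding 5 each time.
Track B is 4, 7, 11, 18, 29, 47, 76, which is each term equals the sum of the previous two.
Track C is 47, -47, 47, -47, 47, -47, 47, which is the oscillation 47·(−1)^(n+1).
Track D is 36, 45, 55, 66, 78, 91, 105, which is triangular numbers n(n+1)/2 for n = 8, 9, ….
Position 31 → track C, term 8 = -47.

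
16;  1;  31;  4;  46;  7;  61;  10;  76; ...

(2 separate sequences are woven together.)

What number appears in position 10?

13

Odd-indexed and even-indexed terms follow separate rules.
Track A: 16, 31, 46, 61, 76 (adding 15 each time).
Track B: 1, 4, 7, 10 (arithmetic, step +3).
The 10th slot belongs to track B; its 5th term is 13.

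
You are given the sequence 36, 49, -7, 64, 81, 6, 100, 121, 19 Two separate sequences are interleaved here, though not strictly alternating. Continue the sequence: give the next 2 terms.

The slot pattern repeats as AAB (period 3), so there are 2 interleaved tracks.
Track A = 36, 49, 64, 81, 100, 121: the squares 6², 7², 8², ….
Track B = -7, 6, 19: arithmetic with common difference +13.
Term 10 comes from track A (its 7th entry): 144.
The 11th slot belongs to track A; its 8th term is 169.

144, 169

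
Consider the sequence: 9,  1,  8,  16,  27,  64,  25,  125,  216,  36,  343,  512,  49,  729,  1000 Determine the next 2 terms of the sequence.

64, 1331

Positions follow the repeating pattern ABB; grouping by letter gives 2 tracks.
Subsequence A = 9, 16, 25, 36, 49: the squares 3², 4², 5², ….
Subsequence B = 1, 8, 27, 64, 125, 216, 343, 512, 729, 1000: perfect cubes starting at 1³.
The 16th slot belongs to subsequence A; its 6th term is 64.
Position 17 → subsequence B, term 11 = 1331.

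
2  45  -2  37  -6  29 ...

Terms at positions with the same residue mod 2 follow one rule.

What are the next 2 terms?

-10, 21

Positions 1, 3, 5, … form one subsequence and positions 2, 4, 6, … form another.
Track A is 2, -2, -6, which is linear: a_n = 6 − 4·n.
Track B is 45, 37, 29, which is linear: a_n = 53 − 8·n.
The 7th slot belongs to track A; its 4th term is -10.
Term 8 comes from track B (its 4th entry): 21.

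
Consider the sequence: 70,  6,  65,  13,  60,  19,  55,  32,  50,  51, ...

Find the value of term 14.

134

The terms cycle through 2 interleaved subsequences.
Stream A: 70, 65, 60, 55, 50 (subtracting 5 each time).
Stream B: 6, 13, 19, 32, 51 (each term equals the sum of the previous two).
Position 14 → stream B, term 7 = 134.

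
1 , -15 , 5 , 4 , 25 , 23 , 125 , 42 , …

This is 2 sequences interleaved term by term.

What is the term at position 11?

3125

Split by position mod 2 into 2 tracks.
Stream A: 1, 5, 25, 125 — successive powers of 5.
Stream B: -15, 4, 23, 42 — adding 19 each time.
Term 11 comes from stream A (its 6th entry): 3125.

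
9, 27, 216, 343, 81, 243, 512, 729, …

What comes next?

729

Positions follow the repeating pattern AABB; grouping by letter gives 2 tracks.
Track A: 9, 27, 81, 243 — multiplying by 3 each time.
Track B: 216, 343, 512, 729 — the cubes 6³, 7³, 8³, ….
The 9th slot belongs to track A; its 5th term is 729.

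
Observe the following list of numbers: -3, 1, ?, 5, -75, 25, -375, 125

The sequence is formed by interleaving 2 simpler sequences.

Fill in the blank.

The terms cycle through 2 interleaved subsequences.
Stream A = -3, ?, -75, -375: a geometric progression (common ratio 5).
Stream B = 1, 5, 25, 125: powers 5^0, 5^1, 5^2, ….
Filling stream A at index 2 by its rule yields -15.

-15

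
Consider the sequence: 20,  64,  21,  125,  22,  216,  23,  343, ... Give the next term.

The terms cycle through 2 interleaved subsequences.
Track A = 20, 21, 22, 23: arithmetic, step +1.
Track B = 64, 125, 216, 343: the cubes 4³, 5³, 6³, ….
The 9th slot belongs to track A; its 5th term is 24.

24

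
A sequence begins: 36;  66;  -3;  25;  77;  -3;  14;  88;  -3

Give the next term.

Split by position mod 3: positions 1, 4, 7, … form one track, and each other residue class forms its own.
Track A: 36, 25, 14. Arithmetic, step −11.
Track B: 66, 77, 88. Arithmetic, step +11.
Track C: -3, -3, -3. The constant sequence -3.
Position 10 falls in track A as its term 4, giving 3.

3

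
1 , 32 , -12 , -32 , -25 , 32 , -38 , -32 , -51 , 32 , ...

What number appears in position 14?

The terms cycle through 2 interleaved subsequences.
Track A: 1, -12, -25, -38, -51. Subtracting 13 each time.
Track B: 32, -32, 32, -32, 32. The oscillation 32·(−1)^(n+1).
The 14th slot belongs to track B; its 7th term is 32.

32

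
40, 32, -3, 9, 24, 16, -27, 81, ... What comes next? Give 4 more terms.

Reading positions in blocks of 4 reveals the pattern AABB — 2 tracks woven together.
Subsequence A = 40, 32, 24, 16: linear: a_n = 48 − 8·n.
Subsequence B = -3, 9, -27, 81: geometric, ×-3 each step.
Position 9 → subsequence A, term 5 = 8.
Term 10 comes from subsequence A (its 6th entry): 0.
The 11th slot belongs to subsequence B; its 5th term is -243.
Position 12 falls in subsequence B as its term 6, giving 729.

8, 0, -243, 729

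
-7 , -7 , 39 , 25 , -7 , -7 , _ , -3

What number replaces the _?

The slot pattern repeats as AABB (period 4), so there are 2 interleaved tracks.
Stream A: -7, -7, -7, -7 — the constant sequence -7.
Stream B: 39, 25, ?, -3 — subtracting 14 each time.
Filling stream B at index 3 by its rule yields 11.

11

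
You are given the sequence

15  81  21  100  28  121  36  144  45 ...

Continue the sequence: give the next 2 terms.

The terms cycle through 2 interleaved subsequences.
Stream A is 15, 21, 28, 36, 45, which is triangular numbers starting at T_5.
Stream B is 81, 100, 121, 144, which is the squares 9², 10², 11², ….
Position 10 falls in stream B as its term 5, giving 169.
Term 11 comes from stream A (its 6th entry): 55.

169, 55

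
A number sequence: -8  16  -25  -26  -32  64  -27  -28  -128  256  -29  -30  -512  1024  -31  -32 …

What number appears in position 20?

Positions follow the repeating pattern AABB; grouping by letter gives 2 tracks.
Track A: -8, 16, -32, 64, -128, 256, -512, 1024 (a geometric progression (common ratio -2)).
Track B: -25, -26, -27, -28, -29, -30, -31, -32 (subtracting 1 each time).
Term 20 comes from track B (its 10th entry): -34.

-34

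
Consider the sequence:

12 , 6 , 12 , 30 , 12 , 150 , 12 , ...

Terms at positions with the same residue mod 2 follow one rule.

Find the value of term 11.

12

Split by position mod 2 into 2 tracks.
Stream A: 12, 12, 12, 12 — always 12.
Stream B: 6, 30, 150 — multiplying by 5 each time.
Position 11 falls in stream A as its term 6, giving 12.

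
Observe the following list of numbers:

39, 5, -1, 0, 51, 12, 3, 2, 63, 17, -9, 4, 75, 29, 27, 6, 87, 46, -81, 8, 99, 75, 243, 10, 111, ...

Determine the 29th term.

The terms cycle through 4 interleaved subsequences.
Track A = 39, 51, 63, 75, 87, 99, 111: linear: a_n = 27 + 12·n.
Track B = 5, 12, 17, 29, 46, 75: each term equals the sum of the previous two.
Track C = -1, 3, -9, 27, -81, 243: multiplying by -3 each time.
Track D = 0, 2, 4, 6, 8, 10: linear: a_n = -2 + 2·n.
Position 29 → track A, term 8 = 123.

123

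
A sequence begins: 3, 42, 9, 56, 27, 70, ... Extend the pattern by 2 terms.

81, 84

Positions 1, 3, 5, … form one subsequence and positions 2, 4, 6, … form another.
Subsequence A is 3, 9, 27, which is successive powers of 3.
Subsequence B is 42, 56, 70, which is arithmetic with common difference +14.
Position 7 → subsequence A, term 4 = 81.
Position 8 → subsequence B, term 4 = 84.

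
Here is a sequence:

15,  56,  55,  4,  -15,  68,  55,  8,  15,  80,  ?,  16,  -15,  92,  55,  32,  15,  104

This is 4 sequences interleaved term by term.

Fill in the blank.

Split by position mod 4 into 4 tracks.
Track A: 15, -15, 15, -15, 15 (alternating ±15).
Track B: 56, 68, 80, 92, 104 (arithmetic, step +12).
Track C: 55, 55, ?, 55 (constant 55).
Track D: 4, 8, 16, 32 (powers of 2).
Track C's pattern makes the blank 55.

55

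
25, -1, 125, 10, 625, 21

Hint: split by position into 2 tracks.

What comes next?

The terms cycle through 2 interleaved subsequences.
Track A: 25, 125, 625. Successive powers of 5.
Track B: -1, 10, 21. Linear: a_n = -12 + 11·n.
Position 7 → track A, term 4 = 3125.

3125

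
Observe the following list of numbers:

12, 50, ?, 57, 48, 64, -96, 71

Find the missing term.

-24

The terms cycle through 2 interleaved subsequences.
Track A = 12, ?, 48, -96: a geometric progression (common ratio -2).
Track B = 50, 57, 64, 71: adding 7 each time.
The gap is track A's term 2; the rule gives -24.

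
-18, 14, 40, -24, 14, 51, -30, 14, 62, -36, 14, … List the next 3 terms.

73, -42, 14

Read the sequence 3 terms at a time; column i is its own pattern.
Subsequence A: -18, -24, -30, -36. Arithmetic, step −6.
Subsequence B: 14, 14, 14, 14. Always 14.
Subsequence C: 40, 51, 62. Adding 11 each time.
Term 12 comes from subsequence C (its 4th entry): 73.
The 13th slot belongs to subsequence A; its 5th term is -42.
Position 14 falls in subsequence B as its term 5, giving 14.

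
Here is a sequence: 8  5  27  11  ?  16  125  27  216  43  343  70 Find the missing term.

64

Split by position mod 2 into 2 tracks.
Track A = 8, 27, ?, 125, 216, 343: perfect cubes starting at 2³.
Track B = 5, 11, 16, 27, 43, 70: Fibonacci-style (each term is the sum of the two before it).
So the missing entry in track A is 64.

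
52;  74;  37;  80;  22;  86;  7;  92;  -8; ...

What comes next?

Odd-indexed and even-indexed terms follow separate rules.
Track A is 52, 37, 22, 7, -8, which is subtracting 15 each time.
Track B is 74, 80, 86, 92, which is arithmetic, step +6.
Position 10 → track B, term 5 = 98.

98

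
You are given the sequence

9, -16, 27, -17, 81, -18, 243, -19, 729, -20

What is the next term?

Split by position mod 2 into 2 tracks.
Track A: 9, 27, 81, 243, 729 (powers of 3).
Track B: -16, -17, -18, -19, -20 (arithmetic, step −1).
Position 11 → track A, term 6 = 2187.

2187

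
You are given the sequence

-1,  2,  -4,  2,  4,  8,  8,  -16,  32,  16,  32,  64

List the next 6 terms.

-64, 128, -256, 128, 256, 512

Reading positions in blocks of 6 reveals the pattern AAABBB — 2 tracks woven together.
Subsequence A is -1, 2, -4, 8, -16, 32, which is a geometric progression (common ratio -2).
Subsequence B is 2, 4, 8, 16, 32, 64, which is powers of 2.
Term 13 comes from subsequence A (its 7th entry): -64.
Position 14 falls in subsequence A as its term 8, giving 128.
Position 15 falls in subsequence A as its term 9, giving -256.
Term 16 comes from subsequence B (its 7th entry): 128.
Position 17 falls in subsequence B as its term 8, giving 256.
Position 18 falls in subsequence B as its term 9, giving 512.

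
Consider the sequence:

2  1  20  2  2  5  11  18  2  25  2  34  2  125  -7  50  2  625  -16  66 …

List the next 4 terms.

Split by position mod 4: positions 1, 5, 9, … form one track, and each other residue class forms its own.
Stream A: 2, 2, 2, 2, 2 (the constant sequence 2).
Stream B: 1, 5, 25, 125, 625 (successive powers of 5).
Stream C: 20, 11, 2, -7, -16 (arithmetic, step −9).
Stream D: 2, 18, 34, 50, 66 (linear: a_n = -14 + 16·n).
Term 21 comes from stream A (its 6th entry): 2.
Position 22 → stream B, term 6 = 3125.
Term 23 comes from stream C (its 6th entry): -25.
Position 24 falls in stream D as its term 6, giving 82.

2, 3125, -25, 82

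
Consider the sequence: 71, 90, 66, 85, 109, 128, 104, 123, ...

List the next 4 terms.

147, 166, 142, 161

Reading positions in blocks of 4 reveals the pattern AABB — 2 tracks woven together.
Stream A is 71, 90, 109, 128, which is arithmetic, step +19.
Stream B is 66, 85, 104, 123, which is arithmetic, step +19.
Position 9 falls in stream A as its term 5, giving 147.
The 10th slot belongs to stream A; its 6th term is 166.
Position 11 → stream B, term 5 = 142.
Position 12 → stream B, term 6 = 161.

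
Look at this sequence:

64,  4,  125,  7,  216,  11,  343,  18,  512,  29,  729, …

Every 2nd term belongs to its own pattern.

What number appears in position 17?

The terms cycle through 2 interleaved subsequences.
Stream A is 64, 125, 216, 343, 512, 729, which is consecutive cubes n³ from n = 4.
Stream B is 4, 7, 11, 18, 29, which is a Fibonacci-like recurrence a_n = a_{n-1} + a_{n-2}.
Position 17 → stream A, term 9 = 1728.

1728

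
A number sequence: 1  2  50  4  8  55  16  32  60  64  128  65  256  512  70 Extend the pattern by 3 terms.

1024, 2048, 75

Positions follow the repeating pattern AAB; grouping by letter gives 2 tracks.
Track A: 1, 2, 4, 8, 16, 32, 64, 128, 256, 512 (powers of 2).
Track B: 50, 55, 60, 65, 70 (arithmetic, step +5).
Position 16 → track A, term 11 = 1024.
The 17th slot belongs to track A; its 12th term is 2048.
Term 18 comes from track B (its 6th entry): 75.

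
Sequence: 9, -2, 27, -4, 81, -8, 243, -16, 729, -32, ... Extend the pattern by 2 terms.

Taking every 2nd term gives 2 separate tracks.
Stream A = 9, 27, 81, 243, 729: powers 3^2, 3^3, 3^4, ….
Stream B = -2, -4, -8, -16, -32: geometric, ×2 each step.
Position 11 falls in stream A as its term 6, giving 2187.
Position 12 falls in stream B as its term 6, giving -64.

2187, -64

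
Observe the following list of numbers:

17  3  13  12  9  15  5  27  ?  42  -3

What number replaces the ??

1

Positions 1, 3, 5, … form one subsequence and positions 2, 4, 6, … form another.
Track A is 17, 13, 9, 5, ?, -3, which is arithmetic with common difference −4.
Track B is 3, 12, 15, 27, 42, which is a Fibonacci-like recurrence a_n = a_{n-1} + a_{n-2}.
The gap is track A's term 5; the rule gives 1.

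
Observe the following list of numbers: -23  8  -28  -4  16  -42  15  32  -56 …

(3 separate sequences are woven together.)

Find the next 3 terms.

34, 64, -70

Split by position mod 3: positions 1, 4, 7, … form one track, and each other residue class forms its own.
Stream A: -23, -4, 15 (linear: a_n = -42 + 19·n).
Stream B: 8, 16, 32 (powers 2^3, 2^4, 2^5, …).
Stream C: -28, -42, -56 (arithmetic with common difference −14).
Position 10 → stream A, term 4 = 34.
Position 11 falls in stream B as its term 4, giving 64.
The 12th slot belongs to stream C; its 4th term is -70.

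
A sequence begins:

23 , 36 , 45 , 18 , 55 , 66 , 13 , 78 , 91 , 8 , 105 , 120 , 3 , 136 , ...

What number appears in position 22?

-12

Positions follow the repeating pattern ABB; grouping by letter gives 2 tracks.
Stream A: 23, 18, 13, 8, 3. Arithmetic, step −5.
Stream B: 36, 45, 55, 66, 78, 91, 105, 120, 136. Triangular numbers n(n+1)/2 for n = 8, 9, ….
Term 22 comes from stream A (its 8th entry): -12.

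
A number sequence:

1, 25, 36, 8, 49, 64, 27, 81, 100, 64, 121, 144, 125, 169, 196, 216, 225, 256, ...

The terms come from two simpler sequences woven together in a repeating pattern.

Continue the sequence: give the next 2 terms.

343, 289

Reading positions in blocks of 3 reveals the pattern ABB — 2 tracks woven together.
Track A: 1, 8, 27, 64, 125, 216 (consecutive cubes n³ from n = 1).
Track B: 25, 36, 49, 64, 81, 100, 121, 144, 169, 196, 225, 256 (the squares 5², 6², 7², …).
Term 19 comes from track A (its 7th entry): 343.
Term 20 comes from track B (its 13th entry): 289.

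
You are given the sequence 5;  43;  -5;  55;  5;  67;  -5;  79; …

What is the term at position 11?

Positions 1, 3, 5, … form one subsequence and positions 2, 4, 6, … form another.
Stream A = 5, -5, 5, -5: alternating ±5.
Stream B = 43, 55, 67, 79: linear: a_n = 31 + 12·n.
Position 11 falls in stream A as its term 6, giving -5.

-5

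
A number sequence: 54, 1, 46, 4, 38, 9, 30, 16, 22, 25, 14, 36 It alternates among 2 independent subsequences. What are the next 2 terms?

6, 49

Split by position mod 2 into 2 tracks.
Track A: 54, 46, 38, 30, 22, 14 (linear: a_n = 62 − 8·n).
Track B: 1, 4, 9, 16, 25, 36 (the squares 1², 2², 3², …).
Position 13 → track A, term 7 = 6.
Term 14 comes from track B (its 7th entry): 49.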